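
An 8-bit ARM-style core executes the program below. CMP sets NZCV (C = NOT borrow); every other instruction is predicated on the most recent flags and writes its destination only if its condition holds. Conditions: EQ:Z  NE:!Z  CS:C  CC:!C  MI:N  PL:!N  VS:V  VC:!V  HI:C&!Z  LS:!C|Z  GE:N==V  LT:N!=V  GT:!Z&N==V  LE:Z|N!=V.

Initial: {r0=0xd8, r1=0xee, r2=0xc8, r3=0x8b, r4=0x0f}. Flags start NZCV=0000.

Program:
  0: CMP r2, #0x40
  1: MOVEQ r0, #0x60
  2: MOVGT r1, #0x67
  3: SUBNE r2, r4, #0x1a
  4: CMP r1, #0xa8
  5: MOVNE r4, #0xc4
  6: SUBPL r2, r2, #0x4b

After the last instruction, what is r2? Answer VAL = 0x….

[0] flags=1010 → (cmp)
[1] flags=1010 EQ?F → skip
[2] flags=1010 GT?F → skip
[3] flags=1010 NE?T → r2=0xf5
[4] flags=0010 → (cmp)
[5] flags=0010 NE?T → r4=0xc4
[6] flags=0010 PL?T → r2=0xaa

VAL = 0xaa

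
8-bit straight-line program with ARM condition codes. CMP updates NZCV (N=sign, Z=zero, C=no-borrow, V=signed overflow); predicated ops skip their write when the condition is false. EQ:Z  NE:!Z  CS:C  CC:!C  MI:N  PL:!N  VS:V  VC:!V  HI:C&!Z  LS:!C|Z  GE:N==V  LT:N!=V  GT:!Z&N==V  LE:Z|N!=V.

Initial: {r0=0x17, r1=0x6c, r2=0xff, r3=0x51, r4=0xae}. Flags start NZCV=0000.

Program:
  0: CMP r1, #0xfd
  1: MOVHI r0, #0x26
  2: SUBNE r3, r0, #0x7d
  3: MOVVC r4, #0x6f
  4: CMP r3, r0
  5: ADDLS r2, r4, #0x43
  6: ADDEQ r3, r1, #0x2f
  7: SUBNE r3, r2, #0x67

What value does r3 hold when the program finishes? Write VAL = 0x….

0: ✓ CMP  NZCV=0000
1: · MOVHI
2: ✓ SUBNE  r3←0x9a
3: ✓ MOVVC  r4←0x6f
4: ✓ CMP  NZCV=1010
5: · ADDLS
6: · ADDEQ
7: ✓ SUBNE  r3←0x98

VAL = 0x98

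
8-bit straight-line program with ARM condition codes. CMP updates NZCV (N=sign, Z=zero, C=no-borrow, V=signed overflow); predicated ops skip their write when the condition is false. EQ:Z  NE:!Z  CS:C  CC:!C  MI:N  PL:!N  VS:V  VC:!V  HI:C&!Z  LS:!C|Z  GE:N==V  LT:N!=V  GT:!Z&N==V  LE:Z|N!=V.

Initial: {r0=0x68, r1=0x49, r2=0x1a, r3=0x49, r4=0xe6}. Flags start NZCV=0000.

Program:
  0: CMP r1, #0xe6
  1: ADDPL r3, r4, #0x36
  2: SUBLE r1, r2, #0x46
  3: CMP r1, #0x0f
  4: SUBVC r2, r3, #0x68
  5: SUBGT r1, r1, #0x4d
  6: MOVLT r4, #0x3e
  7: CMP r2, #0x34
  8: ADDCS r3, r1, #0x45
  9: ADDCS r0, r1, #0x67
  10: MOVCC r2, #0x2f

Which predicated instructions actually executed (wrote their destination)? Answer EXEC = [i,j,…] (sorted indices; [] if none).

EXEC = [1,4,5,8,9]

0: ✓ CMP  NZCV=0000
1: ✓ ADDPL  r3←0x1c
2: · SUBLE
3: ✓ CMP  NZCV=0010
4: ✓ SUBVC  r2←0xb4
5: ✓ SUBGT  r1←0xfc
6: · MOVLT
7: ✓ CMP  NZCV=1010
8: ✓ ADDCS  r3←0x41
9: ✓ ADDCS  r0←0x63
10: · MOVCC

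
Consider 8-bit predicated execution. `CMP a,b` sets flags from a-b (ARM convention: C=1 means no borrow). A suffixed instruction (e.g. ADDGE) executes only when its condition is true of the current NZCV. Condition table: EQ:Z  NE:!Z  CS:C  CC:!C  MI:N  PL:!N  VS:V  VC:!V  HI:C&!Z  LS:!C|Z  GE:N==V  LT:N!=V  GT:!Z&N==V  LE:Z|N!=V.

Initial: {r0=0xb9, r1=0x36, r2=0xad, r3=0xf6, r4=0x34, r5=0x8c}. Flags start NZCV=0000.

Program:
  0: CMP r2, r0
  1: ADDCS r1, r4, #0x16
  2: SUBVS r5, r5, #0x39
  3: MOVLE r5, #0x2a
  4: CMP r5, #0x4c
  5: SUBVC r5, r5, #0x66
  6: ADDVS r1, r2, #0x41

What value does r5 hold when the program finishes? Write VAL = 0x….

[0] flags=1000 → (cmp)
[1] flags=1000 CS?F → skip
[2] flags=1000 VS?F → skip
[3] flags=1000 LE?T → r5=0x2a
[4] flags=1000 → (cmp)
[5] flags=1000 VC?T → r5=0xc4
[6] flags=1000 VS?F → skip

VAL = 0xc4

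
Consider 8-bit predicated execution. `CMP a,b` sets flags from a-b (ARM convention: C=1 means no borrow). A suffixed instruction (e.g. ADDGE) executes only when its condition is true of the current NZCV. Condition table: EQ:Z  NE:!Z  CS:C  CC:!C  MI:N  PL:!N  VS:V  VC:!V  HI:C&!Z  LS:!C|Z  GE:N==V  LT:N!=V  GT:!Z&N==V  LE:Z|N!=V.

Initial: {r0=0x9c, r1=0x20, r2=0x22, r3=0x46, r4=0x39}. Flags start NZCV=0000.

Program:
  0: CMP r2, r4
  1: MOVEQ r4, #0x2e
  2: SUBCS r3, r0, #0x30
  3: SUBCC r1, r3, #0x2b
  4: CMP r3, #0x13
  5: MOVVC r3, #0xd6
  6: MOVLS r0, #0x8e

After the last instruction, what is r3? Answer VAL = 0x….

VAL = 0xd6

[0] flags=1000 → (cmp)
[1] flags=1000 EQ?F → skip
[2] flags=1000 CS?F → skip
[3] flags=1000 CC?T → r1=0x1b
[4] flags=0010 → (cmp)
[5] flags=0010 VC?T → r3=0xd6
[6] flags=0010 LS?F → skip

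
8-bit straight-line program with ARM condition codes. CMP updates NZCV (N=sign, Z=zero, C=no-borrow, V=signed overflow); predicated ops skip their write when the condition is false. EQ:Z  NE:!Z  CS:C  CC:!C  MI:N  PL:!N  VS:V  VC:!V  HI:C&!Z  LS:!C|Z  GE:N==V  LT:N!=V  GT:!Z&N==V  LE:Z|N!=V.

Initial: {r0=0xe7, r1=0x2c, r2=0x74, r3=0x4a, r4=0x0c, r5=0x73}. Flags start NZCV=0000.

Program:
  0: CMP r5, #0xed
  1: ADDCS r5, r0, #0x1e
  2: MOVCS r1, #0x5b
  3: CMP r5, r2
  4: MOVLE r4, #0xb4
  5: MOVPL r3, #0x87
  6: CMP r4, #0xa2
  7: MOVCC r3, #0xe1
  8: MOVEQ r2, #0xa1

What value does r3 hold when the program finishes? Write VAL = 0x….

[0] flags=1001 → (cmp)
[1] flags=1001 CS?F → skip
[2] flags=1001 CS?F → skip
[3] flags=1000 → (cmp)
[4] flags=1000 LE?T → r4=0xb4
[5] flags=1000 PL?F → skip
[6] flags=0010 → (cmp)
[7] flags=0010 CC?F → skip
[8] flags=0010 EQ?F → skip

VAL = 0x4a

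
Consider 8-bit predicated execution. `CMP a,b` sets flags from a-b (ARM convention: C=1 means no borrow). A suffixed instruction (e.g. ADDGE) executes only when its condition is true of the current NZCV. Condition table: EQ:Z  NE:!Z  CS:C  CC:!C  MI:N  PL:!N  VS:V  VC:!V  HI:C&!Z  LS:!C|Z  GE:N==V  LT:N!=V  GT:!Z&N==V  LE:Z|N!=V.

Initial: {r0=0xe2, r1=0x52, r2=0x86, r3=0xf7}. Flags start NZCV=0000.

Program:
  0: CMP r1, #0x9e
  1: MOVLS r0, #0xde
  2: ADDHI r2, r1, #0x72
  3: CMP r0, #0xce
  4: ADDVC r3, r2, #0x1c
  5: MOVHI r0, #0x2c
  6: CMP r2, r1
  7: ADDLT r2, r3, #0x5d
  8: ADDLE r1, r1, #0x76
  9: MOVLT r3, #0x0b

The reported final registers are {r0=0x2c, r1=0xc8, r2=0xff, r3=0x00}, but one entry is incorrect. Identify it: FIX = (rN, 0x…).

0: ✓ CMP  NZCV=1001
1: ✓ MOVLS  r0←0xde
2: · ADDHI
3: ✓ CMP  NZCV=0010
4: ✓ ADDVC  r3←0xa2
5: ✓ MOVHI  r0←0x2c
6: ✓ CMP  NZCV=0011
7: ✓ ADDLT  r2←0xff
8: ✓ ADDLE  r1←0xc8
9: ✓ MOVLT  r3←0x0b

FIX = (r3, 0x0b)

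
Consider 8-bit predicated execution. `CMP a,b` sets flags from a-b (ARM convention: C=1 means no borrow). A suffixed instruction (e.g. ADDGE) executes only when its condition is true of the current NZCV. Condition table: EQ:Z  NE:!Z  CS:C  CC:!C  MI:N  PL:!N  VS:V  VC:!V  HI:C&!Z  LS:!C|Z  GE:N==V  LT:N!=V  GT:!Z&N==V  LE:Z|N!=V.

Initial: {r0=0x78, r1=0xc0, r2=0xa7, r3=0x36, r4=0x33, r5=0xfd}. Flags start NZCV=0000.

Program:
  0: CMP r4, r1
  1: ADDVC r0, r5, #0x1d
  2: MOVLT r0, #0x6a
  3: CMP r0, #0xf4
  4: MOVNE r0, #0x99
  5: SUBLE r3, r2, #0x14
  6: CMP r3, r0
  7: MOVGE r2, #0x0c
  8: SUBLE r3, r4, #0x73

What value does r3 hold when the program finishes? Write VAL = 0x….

VAL = 0x36

[0] flags=0000 → (cmp)
[1] flags=0000 VC?T → r0=0x1a
[2] flags=0000 LT?F → skip
[3] flags=0000 → (cmp)
[4] flags=0000 NE?T → r0=0x99
[5] flags=0000 LE?F → skip
[6] flags=1001 → (cmp)
[7] flags=1001 GE?T → r2=0x0c
[8] flags=1001 LE?F → skip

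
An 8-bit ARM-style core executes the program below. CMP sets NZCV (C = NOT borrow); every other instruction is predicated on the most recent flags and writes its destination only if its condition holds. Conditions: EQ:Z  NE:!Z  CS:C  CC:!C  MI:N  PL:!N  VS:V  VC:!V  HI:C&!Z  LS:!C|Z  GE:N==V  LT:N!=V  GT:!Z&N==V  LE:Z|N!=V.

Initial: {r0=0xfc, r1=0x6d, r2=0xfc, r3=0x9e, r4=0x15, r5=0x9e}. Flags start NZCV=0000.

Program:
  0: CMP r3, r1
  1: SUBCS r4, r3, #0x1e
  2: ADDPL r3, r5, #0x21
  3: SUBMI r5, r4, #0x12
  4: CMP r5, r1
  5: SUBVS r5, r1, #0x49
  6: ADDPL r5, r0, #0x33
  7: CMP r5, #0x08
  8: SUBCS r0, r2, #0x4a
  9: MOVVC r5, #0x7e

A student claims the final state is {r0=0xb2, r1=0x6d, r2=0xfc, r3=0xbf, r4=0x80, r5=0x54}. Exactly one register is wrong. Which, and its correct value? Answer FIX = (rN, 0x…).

[0] flags=0011 → (cmp)
[1] flags=0011 CS?T → r4=0x80
[2] flags=0011 PL?T → r3=0xbf
[3] flags=0011 MI?F → skip
[4] flags=0011 → (cmp)
[5] flags=0011 VS?T → r5=0x24
[6] flags=0011 PL?T → r5=0x2f
[7] flags=0010 → (cmp)
[8] flags=0010 CS?T → r0=0xb2
[9] flags=0010 VC?T → r5=0x7e

FIX = (r5, 0x7e)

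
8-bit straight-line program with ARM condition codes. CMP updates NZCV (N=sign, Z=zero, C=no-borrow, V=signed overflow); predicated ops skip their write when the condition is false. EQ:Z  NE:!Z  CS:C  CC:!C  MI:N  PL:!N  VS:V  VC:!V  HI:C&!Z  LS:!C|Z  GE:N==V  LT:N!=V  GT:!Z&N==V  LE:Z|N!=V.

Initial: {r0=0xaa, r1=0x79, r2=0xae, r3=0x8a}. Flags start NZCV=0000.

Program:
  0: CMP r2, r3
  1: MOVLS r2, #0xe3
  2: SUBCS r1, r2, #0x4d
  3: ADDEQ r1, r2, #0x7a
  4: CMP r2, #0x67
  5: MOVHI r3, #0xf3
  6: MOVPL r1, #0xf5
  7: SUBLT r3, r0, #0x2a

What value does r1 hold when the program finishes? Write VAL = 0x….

[0] flags=0010 → (cmp)
[1] flags=0010 LS?F → skip
[2] flags=0010 CS?T → r1=0x61
[3] flags=0010 EQ?F → skip
[4] flags=0011 → (cmp)
[5] flags=0011 HI?T → r3=0xf3
[6] flags=0011 PL?T → r1=0xf5
[7] flags=0011 LT?T → r3=0x80

VAL = 0xf5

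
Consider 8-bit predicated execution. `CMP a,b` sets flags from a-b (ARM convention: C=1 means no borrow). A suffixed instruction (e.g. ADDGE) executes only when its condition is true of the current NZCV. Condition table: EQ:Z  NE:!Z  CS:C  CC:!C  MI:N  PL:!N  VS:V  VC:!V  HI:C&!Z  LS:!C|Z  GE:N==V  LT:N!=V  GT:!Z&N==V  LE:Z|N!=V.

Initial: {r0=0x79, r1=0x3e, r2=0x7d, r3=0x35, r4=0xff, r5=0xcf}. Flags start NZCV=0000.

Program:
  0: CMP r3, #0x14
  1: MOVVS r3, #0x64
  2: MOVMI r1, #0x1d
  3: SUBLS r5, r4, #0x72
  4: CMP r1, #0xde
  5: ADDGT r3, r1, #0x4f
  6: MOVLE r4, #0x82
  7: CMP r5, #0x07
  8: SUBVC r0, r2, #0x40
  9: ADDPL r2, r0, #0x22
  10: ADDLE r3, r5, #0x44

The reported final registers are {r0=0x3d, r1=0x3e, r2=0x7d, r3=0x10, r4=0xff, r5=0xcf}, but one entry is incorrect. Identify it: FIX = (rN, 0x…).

0: ✓ CMP  NZCV=0010
1: · MOVVS
2: · MOVMI
3: · SUBLS
4: ✓ CMP  NZCV=0000
5: ✓ ADDGT  r3←0x8d
6: · MOVLE
7: ✓ CMP  NZCV=1010
8: ✓ SUBVC  r0←0x3d
9: · ADDPL
10: ✓ ADDLE  r3←0x13

FIX = (r3, 0x13)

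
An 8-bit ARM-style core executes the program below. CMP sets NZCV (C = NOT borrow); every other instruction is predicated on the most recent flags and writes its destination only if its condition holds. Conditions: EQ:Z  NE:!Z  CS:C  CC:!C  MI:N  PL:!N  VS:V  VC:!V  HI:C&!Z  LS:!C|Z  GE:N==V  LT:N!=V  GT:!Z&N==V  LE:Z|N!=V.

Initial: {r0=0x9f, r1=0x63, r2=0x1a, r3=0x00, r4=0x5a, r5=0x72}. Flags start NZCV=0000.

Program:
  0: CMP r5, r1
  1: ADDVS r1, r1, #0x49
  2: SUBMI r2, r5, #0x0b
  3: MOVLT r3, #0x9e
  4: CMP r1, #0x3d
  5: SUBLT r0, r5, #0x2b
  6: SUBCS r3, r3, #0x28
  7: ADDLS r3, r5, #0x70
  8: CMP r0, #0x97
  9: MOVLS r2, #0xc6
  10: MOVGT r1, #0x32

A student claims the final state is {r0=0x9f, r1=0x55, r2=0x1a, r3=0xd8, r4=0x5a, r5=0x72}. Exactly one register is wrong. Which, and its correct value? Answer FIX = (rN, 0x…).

FIX = (r1, 0x32)

0: ✓ CMP  NZCV=0010
1: · ADDVS
2: · SUBMI
3: · MOVLT
4: ✓ CMP  NZCV=0010
5: · SUBLT
6: ✓ SUBCS  r3←0xd8
7: · ADDLS
8: ✓ CMP  NZCV=0010
9: · MOVLS
10: ✓ MOVGT  r1←0x32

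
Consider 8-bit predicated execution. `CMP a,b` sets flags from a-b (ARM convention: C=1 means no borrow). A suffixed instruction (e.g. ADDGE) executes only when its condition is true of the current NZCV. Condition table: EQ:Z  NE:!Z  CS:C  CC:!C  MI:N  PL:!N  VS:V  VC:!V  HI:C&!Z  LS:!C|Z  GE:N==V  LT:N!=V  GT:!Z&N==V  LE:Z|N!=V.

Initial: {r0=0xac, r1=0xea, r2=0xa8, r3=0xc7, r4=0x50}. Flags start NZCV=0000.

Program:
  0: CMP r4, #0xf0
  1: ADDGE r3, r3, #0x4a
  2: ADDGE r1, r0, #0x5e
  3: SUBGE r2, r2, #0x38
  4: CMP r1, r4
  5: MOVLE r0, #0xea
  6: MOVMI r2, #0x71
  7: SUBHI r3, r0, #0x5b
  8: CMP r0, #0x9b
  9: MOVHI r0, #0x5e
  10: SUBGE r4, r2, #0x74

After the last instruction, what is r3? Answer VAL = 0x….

VAL = 0x11

0: ✓ CMP  NZCV=0000
1: ✓ ADDGE  r3←0x11
2: ✓ ADDGE  r1←0x0a
3: ✓ SUBGE  r2←0x70
4: ✓ CMP  NZCV=1000
5: ✓ MOVLE  r0←0xea
6: ✓ MOVMI  r2←0x71
7: · SUBHI
8: ✓ CMP  NZCV=0010
9: ✓ MOVHI  r0←0x5e
10: ✓ SUBGE  r4←0xfd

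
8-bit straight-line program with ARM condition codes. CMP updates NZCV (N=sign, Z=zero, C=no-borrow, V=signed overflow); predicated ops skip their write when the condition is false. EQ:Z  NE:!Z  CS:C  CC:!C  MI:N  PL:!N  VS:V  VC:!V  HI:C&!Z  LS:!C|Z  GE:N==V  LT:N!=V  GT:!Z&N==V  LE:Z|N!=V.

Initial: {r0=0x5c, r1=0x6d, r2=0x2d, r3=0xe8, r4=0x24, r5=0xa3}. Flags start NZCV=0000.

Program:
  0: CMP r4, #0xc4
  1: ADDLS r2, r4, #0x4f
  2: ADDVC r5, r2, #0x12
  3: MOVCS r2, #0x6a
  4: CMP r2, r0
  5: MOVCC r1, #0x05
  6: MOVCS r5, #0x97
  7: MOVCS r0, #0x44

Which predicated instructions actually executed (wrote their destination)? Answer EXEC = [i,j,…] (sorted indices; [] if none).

EXEC = [1,2,6,7]

0: ✓ CMP  NZCV=0000
1: ✓ ADDLS  r2←0x73
2: ✓ ADDVC  r5←0x85
3: · MOVCS
4: ✓ CMP  NZCV=0010
5: · MOVCC
6: ✓ MOVCS  r5←0x97
7: ✓ MOVCS  r0←0x44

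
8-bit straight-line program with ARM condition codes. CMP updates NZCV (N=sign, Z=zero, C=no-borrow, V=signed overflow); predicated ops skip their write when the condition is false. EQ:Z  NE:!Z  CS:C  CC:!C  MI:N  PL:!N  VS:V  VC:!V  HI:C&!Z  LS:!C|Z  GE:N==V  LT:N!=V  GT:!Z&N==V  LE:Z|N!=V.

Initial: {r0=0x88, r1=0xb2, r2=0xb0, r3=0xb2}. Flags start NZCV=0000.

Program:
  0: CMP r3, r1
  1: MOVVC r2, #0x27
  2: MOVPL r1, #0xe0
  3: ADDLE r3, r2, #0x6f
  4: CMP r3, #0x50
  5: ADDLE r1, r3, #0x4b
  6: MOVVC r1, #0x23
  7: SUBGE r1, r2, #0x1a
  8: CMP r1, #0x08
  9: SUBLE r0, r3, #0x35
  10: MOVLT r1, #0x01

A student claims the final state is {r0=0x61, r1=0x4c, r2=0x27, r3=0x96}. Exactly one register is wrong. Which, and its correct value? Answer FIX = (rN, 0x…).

FIX = (r1, 0x01)

[0] flags=0110 → (cmp)
[1] flags=0110 VC?T → r2=0x27
[2] flags=0110 PL?T → r1=0xe0
[3] flags=0110 LE?T → r3=0x96
[4] flags=0011 → (cmp)
[5] flags=0011 LE?T → r1=0xe1
[6] flags=0011 VC?F → skip
[7] flags=0011 GE?F → skip
[8] flags=1010 → (cmp)
[9] flags=1010 LE?T → r0=0x61
[10] flags=1010 LT?T → r1=0x01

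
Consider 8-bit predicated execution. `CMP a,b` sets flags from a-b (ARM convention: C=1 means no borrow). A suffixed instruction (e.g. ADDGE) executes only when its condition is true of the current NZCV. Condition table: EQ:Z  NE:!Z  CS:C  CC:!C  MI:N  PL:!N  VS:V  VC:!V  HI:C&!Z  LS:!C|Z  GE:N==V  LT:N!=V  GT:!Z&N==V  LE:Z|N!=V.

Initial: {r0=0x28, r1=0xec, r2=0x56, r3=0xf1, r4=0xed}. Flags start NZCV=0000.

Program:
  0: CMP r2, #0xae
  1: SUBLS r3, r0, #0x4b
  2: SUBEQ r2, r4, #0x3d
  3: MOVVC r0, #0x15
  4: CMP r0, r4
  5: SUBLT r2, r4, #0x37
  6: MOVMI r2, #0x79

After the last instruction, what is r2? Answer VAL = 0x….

VAL = 0x56

[0] flags=1001 → (cmp)
[1] flags=1001 LS?T → r3=0xdd
[2] flags=1001 EQ?F → skip
[3] flags=1001 VC?F → skip
[4] flags=0000 → (cmp)
[5] flags=0000 LT?F → skip
[6] flags=0000 MI?F → skip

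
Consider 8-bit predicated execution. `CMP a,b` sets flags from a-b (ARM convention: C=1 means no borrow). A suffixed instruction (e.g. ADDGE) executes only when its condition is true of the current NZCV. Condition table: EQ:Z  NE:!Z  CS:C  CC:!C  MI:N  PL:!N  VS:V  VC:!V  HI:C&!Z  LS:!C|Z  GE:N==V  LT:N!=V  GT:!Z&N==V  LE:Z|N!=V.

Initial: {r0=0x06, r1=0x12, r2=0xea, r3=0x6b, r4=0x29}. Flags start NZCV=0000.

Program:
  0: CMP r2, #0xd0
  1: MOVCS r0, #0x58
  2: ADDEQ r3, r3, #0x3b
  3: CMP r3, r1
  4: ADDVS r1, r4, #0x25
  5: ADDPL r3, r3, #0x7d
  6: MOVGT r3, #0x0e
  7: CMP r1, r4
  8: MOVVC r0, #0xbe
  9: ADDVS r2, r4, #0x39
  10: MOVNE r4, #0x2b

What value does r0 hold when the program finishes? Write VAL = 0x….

VAL = 0xbe

0: ✓ CMP  NZCV=0010
1: ✓ MOVCS  r0←0x58
2: · ADDEQ
3: ✓ CMP  NZCV=0010
4: · ADDVS
5: ✓ ADDPL  r3←0xe8
6: ✓ MOVGT  r3←0x0e
7: ✓ CMP  NZCV=1000
8: ✓ MOVVC  r0←0xbe
9: · ADDVS
10: ✓ MOVNE  r4←0x2b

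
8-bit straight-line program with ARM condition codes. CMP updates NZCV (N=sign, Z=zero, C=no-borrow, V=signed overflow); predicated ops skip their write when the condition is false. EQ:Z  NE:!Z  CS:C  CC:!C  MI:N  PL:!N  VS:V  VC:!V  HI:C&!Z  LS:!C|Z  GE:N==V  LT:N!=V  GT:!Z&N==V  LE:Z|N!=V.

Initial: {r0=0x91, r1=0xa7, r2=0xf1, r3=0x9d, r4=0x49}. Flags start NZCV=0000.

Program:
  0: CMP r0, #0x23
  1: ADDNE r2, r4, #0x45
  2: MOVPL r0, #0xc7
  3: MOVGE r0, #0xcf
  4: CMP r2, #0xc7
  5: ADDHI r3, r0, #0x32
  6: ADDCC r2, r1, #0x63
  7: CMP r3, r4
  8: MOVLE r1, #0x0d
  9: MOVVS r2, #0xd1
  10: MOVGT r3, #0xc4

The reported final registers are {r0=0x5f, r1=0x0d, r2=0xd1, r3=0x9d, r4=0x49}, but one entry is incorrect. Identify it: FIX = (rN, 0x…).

FIX = (r0, 0xc7)

[0] flags=0011 → (cmp)
[1] flags=0011 NE?T → r2=0x8e
[2] flags=0011 PL?T → r0=0xc7
[3] flags=0011 GE?F → skip
[4] flags=1000 → (cmp)
[5] flags=1000 HI?F → skip
[6] flags=1000 CC?T → r2=0x0a
[7] flags=0011 → (cmp)
[8] flags=0011 LE?T → r1=0x0d
[9] flags=0011 VS?T → r2=0xd1
[10] flags=0011 GT?F → skip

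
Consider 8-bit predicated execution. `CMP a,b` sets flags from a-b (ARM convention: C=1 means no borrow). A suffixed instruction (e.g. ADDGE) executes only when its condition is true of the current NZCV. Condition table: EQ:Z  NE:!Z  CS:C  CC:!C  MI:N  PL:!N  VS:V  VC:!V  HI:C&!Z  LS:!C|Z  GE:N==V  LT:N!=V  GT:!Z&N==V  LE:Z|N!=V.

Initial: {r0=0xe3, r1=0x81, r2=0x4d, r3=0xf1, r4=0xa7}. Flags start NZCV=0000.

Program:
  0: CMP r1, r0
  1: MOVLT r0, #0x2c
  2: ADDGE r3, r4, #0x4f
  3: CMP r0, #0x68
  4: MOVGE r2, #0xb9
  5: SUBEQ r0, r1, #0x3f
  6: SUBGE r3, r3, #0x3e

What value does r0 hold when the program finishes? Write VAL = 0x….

0: ✓ CMP  NZCV=1000
1: ✓ MOVLT  r0←0x2c
2: · ADDGE
3: ✓ CMP  NZCV=1000
4: · MOVGE
5: · SUBEQ
6: · SUBGE

VAL = 0x2c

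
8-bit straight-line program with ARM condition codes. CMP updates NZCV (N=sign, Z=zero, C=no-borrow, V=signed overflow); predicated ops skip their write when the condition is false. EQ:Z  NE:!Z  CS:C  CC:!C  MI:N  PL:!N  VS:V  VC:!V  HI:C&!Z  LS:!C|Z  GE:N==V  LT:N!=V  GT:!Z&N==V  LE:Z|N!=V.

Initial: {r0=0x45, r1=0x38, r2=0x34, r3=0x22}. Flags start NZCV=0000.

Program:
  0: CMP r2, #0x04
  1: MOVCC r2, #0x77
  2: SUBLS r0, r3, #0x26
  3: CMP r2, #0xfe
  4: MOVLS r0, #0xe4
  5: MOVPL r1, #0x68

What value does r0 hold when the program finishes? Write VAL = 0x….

VAL = 0xe4

[0] flags=0010 → (cmp)
[1] flags=0010 CC?F → skip
[2] flags=0010 LS?F → skip
[3] flags=0000 → (cmp)
[4] flags=0000 LS?T → r0=0xe4
[5] flags=0000 PL?T → r1=0x68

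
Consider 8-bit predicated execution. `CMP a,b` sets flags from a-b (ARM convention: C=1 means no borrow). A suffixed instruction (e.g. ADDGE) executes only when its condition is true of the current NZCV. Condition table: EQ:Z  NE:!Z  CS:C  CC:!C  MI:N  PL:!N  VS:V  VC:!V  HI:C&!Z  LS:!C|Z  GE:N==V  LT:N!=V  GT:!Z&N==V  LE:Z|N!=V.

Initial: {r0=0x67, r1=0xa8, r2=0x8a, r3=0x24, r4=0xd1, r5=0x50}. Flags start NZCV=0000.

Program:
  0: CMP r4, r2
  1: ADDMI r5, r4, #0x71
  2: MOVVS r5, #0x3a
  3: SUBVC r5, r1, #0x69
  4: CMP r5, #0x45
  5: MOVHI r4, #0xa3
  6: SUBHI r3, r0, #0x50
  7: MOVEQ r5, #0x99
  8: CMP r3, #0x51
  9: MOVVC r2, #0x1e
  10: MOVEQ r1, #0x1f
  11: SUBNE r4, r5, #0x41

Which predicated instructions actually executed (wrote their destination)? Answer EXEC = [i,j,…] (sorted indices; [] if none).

EXEC = [3,9,11]

0: ✓ CMP  NZCV=0010
1: · ADDMI
2: · MOVVS
3: ✓ SUBVC  r5←0x3f
4: ✓ CMP  NZCV=1000
5: · MOVHI
6: · SUBHI
7: · MOVEQ
8: ✓ CMP  NZCV=1000
9: ✓ MOVVC  r2←0x1e
10: · MOVEQ
11: ✓ SUBNE  r4←0xfe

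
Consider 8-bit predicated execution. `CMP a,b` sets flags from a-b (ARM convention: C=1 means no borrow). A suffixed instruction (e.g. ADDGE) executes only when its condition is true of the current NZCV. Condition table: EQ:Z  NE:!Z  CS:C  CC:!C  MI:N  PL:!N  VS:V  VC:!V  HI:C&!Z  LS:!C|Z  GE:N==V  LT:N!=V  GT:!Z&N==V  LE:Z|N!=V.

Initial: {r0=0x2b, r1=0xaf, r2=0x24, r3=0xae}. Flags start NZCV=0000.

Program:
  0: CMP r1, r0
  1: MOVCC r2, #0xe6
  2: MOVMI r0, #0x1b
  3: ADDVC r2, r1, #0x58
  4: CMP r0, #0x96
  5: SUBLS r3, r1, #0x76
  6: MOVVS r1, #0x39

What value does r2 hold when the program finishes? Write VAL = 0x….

VAL = 0x07

0: ✓ CMP  NZCV=1010
1: · MOVCC
2: ✓ MOVMI  r0←0x1b
3: ✓ ADDVC  r2←0x07
4: ✓ CMP  NZCV=1001
5: ✓ SUBLS  r3←0x39
6: ✓ MOVVS  r1←0x39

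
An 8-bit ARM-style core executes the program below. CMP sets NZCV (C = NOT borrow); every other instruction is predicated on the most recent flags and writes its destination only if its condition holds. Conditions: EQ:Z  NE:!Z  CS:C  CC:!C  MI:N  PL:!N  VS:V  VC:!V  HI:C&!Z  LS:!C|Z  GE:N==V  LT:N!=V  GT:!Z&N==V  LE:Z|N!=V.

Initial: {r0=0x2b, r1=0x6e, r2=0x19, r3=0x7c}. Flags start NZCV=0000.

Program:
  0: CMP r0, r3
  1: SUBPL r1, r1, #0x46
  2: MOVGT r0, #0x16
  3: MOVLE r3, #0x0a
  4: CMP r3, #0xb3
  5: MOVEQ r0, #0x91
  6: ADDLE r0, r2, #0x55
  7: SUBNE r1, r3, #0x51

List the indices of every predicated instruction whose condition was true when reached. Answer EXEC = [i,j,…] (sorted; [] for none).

EXEC = [3,7]

0: ✓ CMP  NZCV=1000
1: · SUBPL
2: · MOVGT
3: ✓ MOVLE  r3←0x0a
4: ✓ CMP  NZCV=0000
5: · MOVEQ
6: · ADDLE
7: ✓ SUBNE  r1←0xb9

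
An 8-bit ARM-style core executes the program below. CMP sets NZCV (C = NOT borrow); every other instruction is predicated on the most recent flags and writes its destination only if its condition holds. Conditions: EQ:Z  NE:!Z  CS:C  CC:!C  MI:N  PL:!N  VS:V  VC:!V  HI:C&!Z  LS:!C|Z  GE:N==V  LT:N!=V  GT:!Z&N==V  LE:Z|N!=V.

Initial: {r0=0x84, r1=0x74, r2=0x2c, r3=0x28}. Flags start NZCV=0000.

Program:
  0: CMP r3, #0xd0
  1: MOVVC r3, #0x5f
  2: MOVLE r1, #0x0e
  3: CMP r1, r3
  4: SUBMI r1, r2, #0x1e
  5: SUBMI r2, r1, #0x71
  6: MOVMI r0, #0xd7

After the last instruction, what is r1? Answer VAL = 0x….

0: ✓ CMP  NZCV=0000
1: ✓ MOVVC  r3←0x5f
2: · MOVLE
3: ✓ CMP  NZCV=0010
4: · SUBMI
5: · SUBMI
6: · MOVMI

VAL = 0x74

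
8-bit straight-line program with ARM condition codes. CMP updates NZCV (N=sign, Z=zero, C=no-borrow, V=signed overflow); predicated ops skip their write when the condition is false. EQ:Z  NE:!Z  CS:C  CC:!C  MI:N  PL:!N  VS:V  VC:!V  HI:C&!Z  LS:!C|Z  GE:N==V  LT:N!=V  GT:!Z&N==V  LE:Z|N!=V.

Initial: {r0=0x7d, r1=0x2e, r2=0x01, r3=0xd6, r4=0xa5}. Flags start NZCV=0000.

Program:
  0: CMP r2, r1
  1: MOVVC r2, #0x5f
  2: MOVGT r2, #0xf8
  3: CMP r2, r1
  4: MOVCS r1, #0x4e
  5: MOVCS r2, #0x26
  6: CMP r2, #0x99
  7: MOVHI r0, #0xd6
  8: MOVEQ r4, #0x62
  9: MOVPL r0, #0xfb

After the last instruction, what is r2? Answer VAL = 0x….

VAL = 0x26

0: ✓ CMP  NZCV=1000
1: ✓ MOVVC  r2←0x5f
2: · MOVGT
3: ✓ CMP  NZCV=0010
4: ✓ MOVCS  r1←0x4e
5: ✓ MOVCS  r2←0x26
6: ✓ CMP  NZCV=1001
7: · MOVHI
8: · MOVEQ
9: · MOVPL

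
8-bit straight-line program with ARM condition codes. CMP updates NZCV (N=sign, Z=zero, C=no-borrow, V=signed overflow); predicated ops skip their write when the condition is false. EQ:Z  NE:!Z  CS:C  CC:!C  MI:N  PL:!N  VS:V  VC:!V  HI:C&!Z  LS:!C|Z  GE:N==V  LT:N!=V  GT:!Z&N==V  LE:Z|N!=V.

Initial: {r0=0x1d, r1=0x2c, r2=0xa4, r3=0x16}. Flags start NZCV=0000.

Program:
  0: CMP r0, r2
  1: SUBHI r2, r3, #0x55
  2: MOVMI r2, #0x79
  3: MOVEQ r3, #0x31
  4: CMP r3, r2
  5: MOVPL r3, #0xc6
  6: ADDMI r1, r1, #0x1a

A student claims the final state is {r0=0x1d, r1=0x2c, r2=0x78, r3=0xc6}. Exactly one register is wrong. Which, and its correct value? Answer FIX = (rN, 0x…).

0: ✓ CMP  NZCV=0000
1: · SUBHI
2: · MOVMI
3: · MOVEQ
4: ✓ CMP  NZCV=0000
5: ✓ MOVPL  r3←0xc6
6: · ADDMI

FIX = (r2, 0xa4)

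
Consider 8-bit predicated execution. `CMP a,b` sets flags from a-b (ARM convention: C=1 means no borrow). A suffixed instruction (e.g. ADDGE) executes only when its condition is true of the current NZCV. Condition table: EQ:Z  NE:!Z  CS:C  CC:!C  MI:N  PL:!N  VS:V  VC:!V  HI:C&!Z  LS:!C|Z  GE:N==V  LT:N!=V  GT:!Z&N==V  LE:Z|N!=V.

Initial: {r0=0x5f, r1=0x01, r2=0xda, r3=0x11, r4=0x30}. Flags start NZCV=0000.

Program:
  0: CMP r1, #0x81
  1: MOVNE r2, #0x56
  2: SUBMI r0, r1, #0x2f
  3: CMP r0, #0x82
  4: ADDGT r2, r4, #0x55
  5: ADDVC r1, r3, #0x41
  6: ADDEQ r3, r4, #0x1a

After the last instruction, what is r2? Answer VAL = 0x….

0: ✓ CMP  NZCV=1001
1: ✓ MOVNE  r2←0x56
2: ✓ SUBMI  r0←0xd2
3: ✓ CMP  NZCV=0010
4: ✓ ADDGT  r2←0x85
5: ✓ ADDVC  r1←0x52
6: · ADDEQ

VAL = 0x85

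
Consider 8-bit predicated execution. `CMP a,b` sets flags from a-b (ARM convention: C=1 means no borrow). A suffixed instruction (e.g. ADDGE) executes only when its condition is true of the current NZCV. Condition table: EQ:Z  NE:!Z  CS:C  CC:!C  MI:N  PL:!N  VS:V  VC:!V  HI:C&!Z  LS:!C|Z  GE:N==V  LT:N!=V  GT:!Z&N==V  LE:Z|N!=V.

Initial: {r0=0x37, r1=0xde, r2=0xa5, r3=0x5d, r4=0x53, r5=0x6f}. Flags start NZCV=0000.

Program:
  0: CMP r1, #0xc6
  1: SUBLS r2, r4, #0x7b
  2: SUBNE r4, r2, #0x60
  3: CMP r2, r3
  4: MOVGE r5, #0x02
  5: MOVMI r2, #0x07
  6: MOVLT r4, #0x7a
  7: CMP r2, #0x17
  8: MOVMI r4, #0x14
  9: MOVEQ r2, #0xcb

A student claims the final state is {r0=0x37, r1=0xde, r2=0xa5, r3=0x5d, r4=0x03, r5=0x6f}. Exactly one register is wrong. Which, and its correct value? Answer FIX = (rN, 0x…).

FIX = (r4, 0x14)

0: ✓ CMP  NZCV=0010
1: · SUBLS
2: ✓ SUBNE  r4←0x45
3: ✓ CMP  NZCV=0011
4: · MOVGE
5: · MOVMI
6: ✓ MOVLT  r4←0x7a
7: ✓ CMP  NZCV=1010
8: ✓ MOVMI  r4←0x14
9: · MOVEQ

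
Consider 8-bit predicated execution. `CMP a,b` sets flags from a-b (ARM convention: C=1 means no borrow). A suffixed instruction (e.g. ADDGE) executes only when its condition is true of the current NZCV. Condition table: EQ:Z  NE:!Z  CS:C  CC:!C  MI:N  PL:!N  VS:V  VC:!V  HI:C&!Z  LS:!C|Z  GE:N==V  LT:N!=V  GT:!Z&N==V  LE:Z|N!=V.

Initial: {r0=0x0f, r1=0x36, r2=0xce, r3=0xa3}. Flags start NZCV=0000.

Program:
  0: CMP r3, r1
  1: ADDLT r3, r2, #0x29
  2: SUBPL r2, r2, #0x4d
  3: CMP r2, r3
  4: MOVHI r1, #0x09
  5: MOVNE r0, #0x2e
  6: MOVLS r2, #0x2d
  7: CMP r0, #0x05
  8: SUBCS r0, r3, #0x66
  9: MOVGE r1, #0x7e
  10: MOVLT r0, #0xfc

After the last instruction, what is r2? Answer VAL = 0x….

[0] flags=0011 → (cmp)
[1] flags=0011 LT?T → r3=0xf7
[2] flags=0011 PL?T → r2=0x81
[3] flags=1000 → (cmp)
[4] flags=1000 HI?F → skip
[5] flags=1000 NE?T → r0=0x2e
[6] flags=1000 LS?T → r2=0x2d
[7] flags=0010 → (cmp)
[8] flags=0010 CS?T → r0=0x91
[9] flags=0010 GE?T → r1=0x7e
[10] flags=0010 LT?F → skip

VAL = 0x2d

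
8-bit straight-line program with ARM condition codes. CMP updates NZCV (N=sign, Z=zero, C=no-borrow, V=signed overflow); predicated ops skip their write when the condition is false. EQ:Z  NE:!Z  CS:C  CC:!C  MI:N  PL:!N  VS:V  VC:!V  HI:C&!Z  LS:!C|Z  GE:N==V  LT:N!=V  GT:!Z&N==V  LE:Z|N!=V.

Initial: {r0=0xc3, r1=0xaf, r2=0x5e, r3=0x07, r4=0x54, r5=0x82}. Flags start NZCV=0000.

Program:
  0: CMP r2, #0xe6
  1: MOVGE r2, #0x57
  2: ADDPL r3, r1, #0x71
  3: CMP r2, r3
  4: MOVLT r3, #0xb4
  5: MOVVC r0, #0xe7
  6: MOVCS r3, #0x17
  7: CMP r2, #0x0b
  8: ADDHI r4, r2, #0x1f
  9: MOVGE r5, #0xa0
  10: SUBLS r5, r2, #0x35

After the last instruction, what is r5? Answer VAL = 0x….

[0] flags=0000 → (cmp)
[1] flags=0000 GE?T → r2=0x57
[2] flags=0000 PL?T → r3=0x20
[3] flags=0010 → (cmp)
[4] flags=0010 LT?F → skip
[5] flags=0010 VC?T → r0=0xe7
[6] flags=0010 CS?T → r3=0x17
[7] flags=0010 → (cmp)
[8] flags=0010 HI?T → r4=0x76
[9] flags=0010 GE?T → r5=0xa0
[10] flags=0010 LS?F → skip

VAL = 0xa0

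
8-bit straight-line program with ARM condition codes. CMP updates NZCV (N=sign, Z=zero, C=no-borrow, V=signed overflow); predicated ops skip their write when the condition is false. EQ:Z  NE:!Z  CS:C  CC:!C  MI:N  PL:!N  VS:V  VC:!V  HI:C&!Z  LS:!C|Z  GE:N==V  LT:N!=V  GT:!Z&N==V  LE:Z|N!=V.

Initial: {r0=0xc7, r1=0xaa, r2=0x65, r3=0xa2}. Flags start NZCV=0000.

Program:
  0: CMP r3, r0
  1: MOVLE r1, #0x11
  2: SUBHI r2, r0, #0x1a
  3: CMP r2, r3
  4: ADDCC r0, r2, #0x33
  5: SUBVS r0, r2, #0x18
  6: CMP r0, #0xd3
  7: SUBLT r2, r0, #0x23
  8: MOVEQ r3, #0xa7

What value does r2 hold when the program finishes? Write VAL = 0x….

[0] flags=1000 → (cmp)
[1] flags=1000 LE?T → r1=0x11
[2] flags=1000 HI?F → skip
[3] flags=1001 → (cmp)
[4] flags=1001 CC?T → r0=0x98
[5] flags=1001 VS?T → r0=0x4d
[6] flags=0000 → (cmp)
[7] flags=0000 LT?F → skip
[8] flags=0000 EQ?F → skip

VAL = 0x65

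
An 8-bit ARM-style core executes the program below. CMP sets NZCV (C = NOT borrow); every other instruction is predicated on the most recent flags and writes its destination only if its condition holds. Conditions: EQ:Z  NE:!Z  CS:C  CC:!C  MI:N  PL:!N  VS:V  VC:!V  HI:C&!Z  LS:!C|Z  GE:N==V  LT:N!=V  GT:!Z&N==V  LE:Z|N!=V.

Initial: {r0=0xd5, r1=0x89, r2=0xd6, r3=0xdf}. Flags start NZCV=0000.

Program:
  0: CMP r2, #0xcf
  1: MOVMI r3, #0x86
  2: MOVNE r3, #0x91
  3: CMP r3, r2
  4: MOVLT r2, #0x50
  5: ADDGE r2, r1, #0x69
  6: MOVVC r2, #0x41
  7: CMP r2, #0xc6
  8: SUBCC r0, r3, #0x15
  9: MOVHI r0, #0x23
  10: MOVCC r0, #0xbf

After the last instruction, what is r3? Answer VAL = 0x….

VAL = 0x91

0: ✓ CMP  NZCV=0010
1: · MOVMI
2: ✓ MOVNE  r3←0x91
3: ✓ CMP  NZCV=1000
4: ✓ MOVLT  r2←0x50
5: · ADDGE
6: ✓ MOVVC  r2←0x41
7: ✓ CMP  NZCV=0000
8: ✓ SUBCC  r0←0x7c
9: · MOVHI
10: ✓ MOVCC  r0←0xbf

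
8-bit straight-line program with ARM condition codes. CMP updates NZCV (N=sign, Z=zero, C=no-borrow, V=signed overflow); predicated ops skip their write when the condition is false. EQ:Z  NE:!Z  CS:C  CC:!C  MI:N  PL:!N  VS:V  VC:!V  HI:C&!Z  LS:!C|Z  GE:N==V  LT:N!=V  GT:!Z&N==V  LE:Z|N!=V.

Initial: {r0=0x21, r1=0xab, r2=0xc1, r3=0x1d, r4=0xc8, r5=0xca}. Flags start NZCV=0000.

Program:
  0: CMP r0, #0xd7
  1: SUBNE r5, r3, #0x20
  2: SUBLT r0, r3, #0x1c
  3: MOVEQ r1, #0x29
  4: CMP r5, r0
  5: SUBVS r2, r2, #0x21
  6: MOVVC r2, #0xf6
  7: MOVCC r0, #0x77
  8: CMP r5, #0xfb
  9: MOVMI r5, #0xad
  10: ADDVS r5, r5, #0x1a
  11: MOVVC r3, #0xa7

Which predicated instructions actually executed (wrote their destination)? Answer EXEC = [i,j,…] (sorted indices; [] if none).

EXEC = [1,6,11]

[0] flags=0000 → (cmp)
[1] flags=0000 NE?T → r5=0xfd
[2] flags=0000 LT?F → skip
[3] flags=0000 EQ?F → skip
[4] flags=1010 → (cmp)
[5] flags=1010 VS?F → skip
[6] flags=1010 VC?T → r2=0xf6
[7] flags=1010 CC?F → skip
[8] flags=0010 → (cmp)
[9] flags=0010 MI?F → skip
[10] flags=0010 VS?F → skip
[11] flags=0010 VC?T → r3=0xa7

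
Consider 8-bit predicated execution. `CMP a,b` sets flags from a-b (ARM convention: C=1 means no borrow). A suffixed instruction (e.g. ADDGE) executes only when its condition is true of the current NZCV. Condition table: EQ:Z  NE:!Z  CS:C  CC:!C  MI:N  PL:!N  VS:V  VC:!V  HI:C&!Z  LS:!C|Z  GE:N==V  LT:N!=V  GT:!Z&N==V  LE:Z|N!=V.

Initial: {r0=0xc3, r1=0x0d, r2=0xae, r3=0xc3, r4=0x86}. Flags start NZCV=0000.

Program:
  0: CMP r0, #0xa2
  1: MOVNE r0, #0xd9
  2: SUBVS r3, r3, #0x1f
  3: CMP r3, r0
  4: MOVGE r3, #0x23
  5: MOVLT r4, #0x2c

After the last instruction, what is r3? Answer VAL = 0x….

0: ✓ CMP  NZCV=0010
1: ✓ MOVNE  r0←0xd9
2: · SUBVS
3: ✓ CMP  NZCV=1000
4: · MOVGE
5: ✓ MOVLT  r4←0x2c

VAL = 0xc3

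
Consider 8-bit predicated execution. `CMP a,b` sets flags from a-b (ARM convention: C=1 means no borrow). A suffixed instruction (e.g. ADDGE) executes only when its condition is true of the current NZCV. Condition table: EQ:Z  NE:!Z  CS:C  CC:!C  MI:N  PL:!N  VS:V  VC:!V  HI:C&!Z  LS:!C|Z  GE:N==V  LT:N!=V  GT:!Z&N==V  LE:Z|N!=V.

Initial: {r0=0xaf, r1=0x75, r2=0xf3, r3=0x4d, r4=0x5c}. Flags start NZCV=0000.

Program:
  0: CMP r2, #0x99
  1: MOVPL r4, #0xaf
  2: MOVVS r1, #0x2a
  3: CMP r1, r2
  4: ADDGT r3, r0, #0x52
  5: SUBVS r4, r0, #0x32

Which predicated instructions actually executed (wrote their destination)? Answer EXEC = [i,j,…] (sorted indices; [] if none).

EXEC = [1,4,5]

[0] flags=0010 → (cmp)
[1] flags=0010 PL?T → r4=0xaf
[2] flags=0010 VS?F → skip
[3] flags=1001 → (cmp)
[4] flags=1001 GT?T → r3=0x01
[5] flags=1001 VS?T → r4=0x7d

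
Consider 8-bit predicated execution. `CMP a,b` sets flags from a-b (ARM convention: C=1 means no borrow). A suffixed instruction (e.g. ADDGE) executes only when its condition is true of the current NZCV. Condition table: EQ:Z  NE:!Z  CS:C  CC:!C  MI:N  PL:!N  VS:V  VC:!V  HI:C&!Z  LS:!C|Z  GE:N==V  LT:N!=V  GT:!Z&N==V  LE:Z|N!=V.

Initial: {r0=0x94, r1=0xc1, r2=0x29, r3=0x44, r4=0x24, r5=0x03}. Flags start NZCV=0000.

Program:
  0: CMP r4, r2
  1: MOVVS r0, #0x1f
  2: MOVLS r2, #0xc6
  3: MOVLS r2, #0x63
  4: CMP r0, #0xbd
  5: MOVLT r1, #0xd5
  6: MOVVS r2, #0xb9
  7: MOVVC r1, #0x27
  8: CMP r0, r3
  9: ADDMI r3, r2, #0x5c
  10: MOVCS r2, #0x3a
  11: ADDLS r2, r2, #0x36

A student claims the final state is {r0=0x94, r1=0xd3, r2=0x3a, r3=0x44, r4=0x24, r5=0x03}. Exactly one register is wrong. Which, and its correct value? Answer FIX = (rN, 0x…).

0: ✓ CMP  NZCV=1000
1: · MOVVS
2: ✓ MOVLS  r2←0xc6
3: ✓ MOVLS  r2←0x63
4: ✓ CMP  NZCV=1000
5: ✓ MOVLT  r1←0xd5
6: · MOVVS
7: ✓ MOVVC  r1←0x27
8: ✓ CMP  NZCV=0011
9: · ADDMI
10: ✓ MOVCS  r2←0x3a
11: · ADDLS

FIX = (r1, 0x27)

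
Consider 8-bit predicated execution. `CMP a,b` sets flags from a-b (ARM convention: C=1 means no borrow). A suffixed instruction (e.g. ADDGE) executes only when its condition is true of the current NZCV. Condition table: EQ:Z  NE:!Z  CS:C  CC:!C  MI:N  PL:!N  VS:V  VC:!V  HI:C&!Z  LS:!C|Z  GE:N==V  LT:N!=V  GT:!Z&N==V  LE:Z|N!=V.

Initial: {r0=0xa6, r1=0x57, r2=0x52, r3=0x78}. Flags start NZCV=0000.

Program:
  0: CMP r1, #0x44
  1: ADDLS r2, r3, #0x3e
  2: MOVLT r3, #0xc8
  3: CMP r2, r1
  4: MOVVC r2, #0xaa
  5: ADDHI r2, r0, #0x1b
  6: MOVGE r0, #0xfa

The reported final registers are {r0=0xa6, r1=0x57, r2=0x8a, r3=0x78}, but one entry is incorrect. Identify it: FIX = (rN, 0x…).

0: ✓ CMP  NZCV=0010
1: · ADDLS
2: · MOVLT
3: ✓ CMP  NZCV=1000
4: ✓ MOVVC  r2←0xaa
5: · ADDHI
6: · MOVGE

FIX = (r2, 0xaa)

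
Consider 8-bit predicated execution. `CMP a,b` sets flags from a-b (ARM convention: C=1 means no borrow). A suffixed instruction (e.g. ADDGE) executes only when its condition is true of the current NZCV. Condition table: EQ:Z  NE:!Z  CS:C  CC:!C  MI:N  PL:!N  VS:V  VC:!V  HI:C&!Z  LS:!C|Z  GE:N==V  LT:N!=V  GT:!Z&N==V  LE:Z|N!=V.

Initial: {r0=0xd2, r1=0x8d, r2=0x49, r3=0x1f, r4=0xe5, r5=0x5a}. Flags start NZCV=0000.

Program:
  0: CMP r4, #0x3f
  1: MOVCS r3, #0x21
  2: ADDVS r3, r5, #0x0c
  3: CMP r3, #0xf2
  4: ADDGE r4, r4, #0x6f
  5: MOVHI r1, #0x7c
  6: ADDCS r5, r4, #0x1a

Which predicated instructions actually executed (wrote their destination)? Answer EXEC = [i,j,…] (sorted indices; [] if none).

[0] flags=1010 → (cmp)
[1] flags=1010 CS?T → r3=0x21
[2] flags=1010 VS?F → skip
[3] flags=0000 → (cmp)
[4] flags=0000 GE?T → r4=0x54
[5] flags=0000 HI?F → skip
[6] flags=0000 CS?F → skip

EXEC = [1,4]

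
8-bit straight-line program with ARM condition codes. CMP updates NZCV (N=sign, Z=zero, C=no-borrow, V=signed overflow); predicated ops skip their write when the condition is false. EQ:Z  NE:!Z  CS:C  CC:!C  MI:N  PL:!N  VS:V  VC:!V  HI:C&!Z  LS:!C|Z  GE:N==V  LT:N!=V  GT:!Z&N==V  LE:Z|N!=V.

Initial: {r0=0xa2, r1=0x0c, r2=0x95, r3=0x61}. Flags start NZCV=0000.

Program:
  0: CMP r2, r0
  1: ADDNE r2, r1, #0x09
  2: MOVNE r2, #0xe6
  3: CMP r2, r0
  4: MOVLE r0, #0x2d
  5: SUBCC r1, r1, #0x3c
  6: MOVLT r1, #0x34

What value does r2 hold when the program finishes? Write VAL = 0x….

VAL = 0xe6

[0] flags=1000 → (cmp)
[1] flags=1000 NE?T → r2=0x15
[2] flags=1000 NE?T → r2=0xe6
[3] flags=0010 → (cmp)
[4] flags=0010 LE?F → skip
[5] flags=0010 CC?F → skip
[6] flags=0010 LT?F → skip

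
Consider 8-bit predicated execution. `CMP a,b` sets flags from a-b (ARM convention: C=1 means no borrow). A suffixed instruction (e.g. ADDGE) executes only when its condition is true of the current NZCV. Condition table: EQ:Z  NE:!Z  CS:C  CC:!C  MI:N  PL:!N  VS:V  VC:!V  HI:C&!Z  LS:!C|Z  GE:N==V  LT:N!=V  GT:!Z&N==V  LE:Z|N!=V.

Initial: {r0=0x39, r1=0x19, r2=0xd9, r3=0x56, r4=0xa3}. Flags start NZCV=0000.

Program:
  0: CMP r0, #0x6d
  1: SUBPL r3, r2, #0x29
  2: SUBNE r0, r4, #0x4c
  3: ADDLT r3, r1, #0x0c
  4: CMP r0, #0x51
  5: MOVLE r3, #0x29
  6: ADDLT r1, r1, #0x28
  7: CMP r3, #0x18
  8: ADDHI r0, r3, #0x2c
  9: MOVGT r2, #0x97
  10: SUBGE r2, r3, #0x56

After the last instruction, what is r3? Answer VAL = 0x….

0: ✓ CMP  NZCV=1000
1: · SUBPL
2: ✓ SUBNE  r0←0x57
3: ✓ ADDLT  r3←0x25
4: ✓ CMP  NZCV=0010
5: · MOVLE
6: · ADDLT
7: ✓ CMP  NZCV=0010
8: ✓ ADDHI  r0←0x51
9: ✓ MOVGT  r2←0x97
10: ✓ SUBGE  r2←0xcf

VAL = 0x25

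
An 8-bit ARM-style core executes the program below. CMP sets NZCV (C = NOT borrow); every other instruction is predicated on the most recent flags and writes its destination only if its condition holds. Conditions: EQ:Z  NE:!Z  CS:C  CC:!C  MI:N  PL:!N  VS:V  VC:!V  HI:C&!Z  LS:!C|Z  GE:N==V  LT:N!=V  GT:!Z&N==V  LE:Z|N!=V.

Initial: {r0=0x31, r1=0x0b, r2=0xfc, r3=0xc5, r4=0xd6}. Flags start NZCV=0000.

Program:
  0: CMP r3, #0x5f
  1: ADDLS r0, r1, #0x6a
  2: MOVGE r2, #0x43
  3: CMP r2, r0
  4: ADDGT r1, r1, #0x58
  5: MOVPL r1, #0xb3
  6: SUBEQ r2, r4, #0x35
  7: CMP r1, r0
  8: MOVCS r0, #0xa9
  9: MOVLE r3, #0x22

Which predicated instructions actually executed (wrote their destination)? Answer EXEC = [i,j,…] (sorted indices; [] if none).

EXEC = [9]

[0] flags=0011 → (cmp)
[1] flags=0011 LS?F → skip
[2] flags=0011 GE?F → skip
[3] flags=1010 → (cmp)
[4] flags=1010 GT?F → skip
[5] flags=1010 PL?F → skip
[6] flags=1010 EQ?F → skip
[7] flags=1000 → (cmp)
[8] flags=1000 CS?F → skip
[9] flags=1000 LE?T → r3=0x22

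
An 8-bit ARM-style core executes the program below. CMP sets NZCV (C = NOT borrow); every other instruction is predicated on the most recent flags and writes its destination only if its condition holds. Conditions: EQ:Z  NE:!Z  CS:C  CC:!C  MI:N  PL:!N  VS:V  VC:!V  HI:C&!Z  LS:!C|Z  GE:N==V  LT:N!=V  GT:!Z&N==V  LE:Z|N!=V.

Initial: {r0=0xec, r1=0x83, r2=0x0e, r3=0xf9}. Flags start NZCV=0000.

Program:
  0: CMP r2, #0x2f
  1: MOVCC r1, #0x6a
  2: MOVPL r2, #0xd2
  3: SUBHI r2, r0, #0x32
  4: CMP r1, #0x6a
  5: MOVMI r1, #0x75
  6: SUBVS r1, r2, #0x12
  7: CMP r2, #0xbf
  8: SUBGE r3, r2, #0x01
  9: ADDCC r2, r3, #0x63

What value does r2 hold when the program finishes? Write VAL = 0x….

0: ✓ CMP  NZCV=1000
1: ✓ MOVCC  r1←0x6a
2: · MOVPL
3: · SUBHI
4: ✓ CMP  NZCV=0110
5: · MOVMI
6: · SUBVS
7: ✓ CMP  NZCV=0000
8: ✓ SUBGE  r3←0x0d
9: ✓ ADDCC  r2←0x70

VAL = 0x70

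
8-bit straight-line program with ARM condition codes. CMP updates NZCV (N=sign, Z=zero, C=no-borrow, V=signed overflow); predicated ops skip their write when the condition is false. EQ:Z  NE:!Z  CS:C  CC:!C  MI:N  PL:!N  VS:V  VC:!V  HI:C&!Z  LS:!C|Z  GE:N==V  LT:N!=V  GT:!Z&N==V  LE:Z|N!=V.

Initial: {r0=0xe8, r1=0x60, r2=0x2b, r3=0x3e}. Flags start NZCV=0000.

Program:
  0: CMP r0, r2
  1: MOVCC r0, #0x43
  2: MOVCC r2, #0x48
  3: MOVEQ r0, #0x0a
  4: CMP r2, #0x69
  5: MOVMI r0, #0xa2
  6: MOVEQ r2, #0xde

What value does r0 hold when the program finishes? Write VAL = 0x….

[0] flags=1010 → (cmp)
[1] flags=1010 CC?F → skip
[2] flags=1010 CC?F → skip
[3] flags=1010 EQ?F → skip
[4] flags=1000 → (cmp)
[5] flags=1000 MI?T → r0=0xa2
[6] flags=1000 EQ?F → skip

VAL = 0xa2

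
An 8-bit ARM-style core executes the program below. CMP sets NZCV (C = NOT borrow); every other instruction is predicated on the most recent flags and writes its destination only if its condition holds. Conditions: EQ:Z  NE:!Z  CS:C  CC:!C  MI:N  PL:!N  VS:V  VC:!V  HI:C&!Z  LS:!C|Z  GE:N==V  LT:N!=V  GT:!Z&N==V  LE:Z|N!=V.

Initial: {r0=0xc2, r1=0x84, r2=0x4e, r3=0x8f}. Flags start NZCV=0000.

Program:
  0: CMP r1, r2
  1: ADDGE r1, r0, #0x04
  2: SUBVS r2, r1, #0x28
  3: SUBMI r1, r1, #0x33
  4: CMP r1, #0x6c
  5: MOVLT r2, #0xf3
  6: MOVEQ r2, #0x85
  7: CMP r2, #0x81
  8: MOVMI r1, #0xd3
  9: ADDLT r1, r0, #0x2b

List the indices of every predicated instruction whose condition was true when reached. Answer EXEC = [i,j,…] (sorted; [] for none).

[0] flags=0011 → (cmp)
[1] flags=0011 GE?F → skip
[2] flags=0011 VS?T → r2=0x5c
[3] flags=0011 MI?F → skip
[4] flags=0011 → (cmp)
[5] flags=0011 LT?T → r2=0xf3
[6] flags=0011 EQ?F → skip
[7] flags=0010 → (cmp)
[8] flags=0010 MI?F → skip
[9] flags=0010 LT?F → skip

EXEC = [2,5]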